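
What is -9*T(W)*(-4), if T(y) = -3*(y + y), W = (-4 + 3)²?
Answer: -216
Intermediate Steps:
W = 1 (W = (-1)² = 1)
T(y) = -6*y
-9*T(W)*(-4) = -(-54)*(-4) = -9*(-6)*(-4) = 54*(-4) = -216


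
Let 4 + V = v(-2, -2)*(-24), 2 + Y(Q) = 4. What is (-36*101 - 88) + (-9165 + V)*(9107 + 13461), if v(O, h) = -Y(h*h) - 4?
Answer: -203679924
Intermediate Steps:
Y(Q) = 2 (Y(Q) = -2 + 4 = 2)
v(O, h) = -6 (v(O, h) = -1*2 - 4 = -2 - 4 = -6)
V = 140 (V = -4 - 6*(-24) = -4 + 144 = 140)
(-36*101 - 88) + (-9165 + V)*(9107 + 13461) = (-36*101 - 88) + (-9165 + 140)*(9107 + 13461) = (-3636 - 88) - 9025*22568 = -3724 - 203676200 = -203679924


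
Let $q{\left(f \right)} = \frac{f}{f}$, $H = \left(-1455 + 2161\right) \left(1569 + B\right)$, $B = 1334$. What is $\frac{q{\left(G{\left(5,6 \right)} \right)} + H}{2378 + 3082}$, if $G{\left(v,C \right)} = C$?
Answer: $\frac{683173}{1820} \approx 375.37$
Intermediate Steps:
$H = 2049518$ ($H = \left(-1455 + 2161\right) \left(1569 + 1334\right) = 706 \cdot 2903 = 2049518$)
$q{\left(f \right)} = 1$
$\frac{q{\left(G{\left(5,6 \right)} \right)} + H}{2378 + 3082} = \frac{1 + 2049518}{2378 + 3082} = \frac{2049519}{5460} = 2049519 \cdot \frac{1}{5460} = \frac{683173}{1820}$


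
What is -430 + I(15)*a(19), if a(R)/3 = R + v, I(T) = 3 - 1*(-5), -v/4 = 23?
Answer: -2182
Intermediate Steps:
v = -92 (v = -4*23 = -92)
I(T) = 8 (I(T) = 3 + 5 = 8)
a(R) = -276 + 3*R (a(R) = 3*(R - 92) = 3*(-92 + R) = -276 + 3*R)
-430 + I(15)*a(19) = -430 + 8*(-276 + 3*19) = -430 + 8*(-276 + 57) = -430 + 8*(-219) = -430 - 1752 = -2182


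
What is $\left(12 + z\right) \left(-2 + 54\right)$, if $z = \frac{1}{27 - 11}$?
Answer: $\frac{2509}{4} \approx 627.25$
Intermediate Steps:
$z = \frac{1}{16} \approx 0.0625$
$\left(12 + z\right) \left(-2 + 54\right) = \left(12 + \frac{1}{16}\right) \left(-2 + 54\right) = \frac{193}{16} \cdot 52 = \frac{2509}{4}$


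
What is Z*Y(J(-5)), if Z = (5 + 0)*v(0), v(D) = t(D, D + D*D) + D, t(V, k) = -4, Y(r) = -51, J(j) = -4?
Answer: 1020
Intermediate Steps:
v(D) = -4 + D
Z = -20 (Z = (5 + 0)*(-4 + 0) = 5*(-4) = -20)
Z*Y(J(-5)) = -20*(-51) = 1020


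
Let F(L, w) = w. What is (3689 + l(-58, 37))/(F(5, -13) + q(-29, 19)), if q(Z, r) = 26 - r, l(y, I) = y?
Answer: -3631/6 ≈ -605.17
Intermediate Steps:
(3689 + l(-58, 37))/(F(5, -13) + q(-29, 19)) = (3689 - 58)/(-13 + (26 - 1*19)) = 3631/(-13 + (26 - 19)) = 3631/(-13 + 7) = 3631/(-6) = 3631*(-1/6) = -3631/6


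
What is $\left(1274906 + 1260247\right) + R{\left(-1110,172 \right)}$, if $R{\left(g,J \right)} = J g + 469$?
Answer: $2344702$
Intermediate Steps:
$R{\left(g,J \right)} = 469 + J g$
$\left(1274906 + 1260247\right) + R{\left(-1110,172 \right)} = \left(1274906 + 1260247\right) + \left(469 + 172 \left(-1110\right)\right) = 2535153 + \left(469 - 190920\right) = 2535153 - 190451 = 2344702$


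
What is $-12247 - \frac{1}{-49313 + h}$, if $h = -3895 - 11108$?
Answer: $- \frac{787678051}{64316} \approx -12247.0$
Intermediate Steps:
$h = -15003$
$-12247 - \frac{1}{-49313 + h} = -12247 - \frac{1}{-49313 - 15003} = -12247 - \frac{1}{-64316} = -12247 - - \frac{1}{64316} = -12247 + \frac{1}{64316} = - \frac{787678051}{64316}$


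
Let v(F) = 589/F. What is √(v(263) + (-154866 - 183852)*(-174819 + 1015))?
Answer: 5*√162880664309435/263 ≈ 2.4263e+5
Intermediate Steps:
√(v(263) + (-154866 - 183852)*(-174819 + 1015)) = √(589/263 + (-154866 - 183852)*(-174819 + 1015)) = √(589*(1/263) - 338718*(-173804)) = √(589/263 + 58870543272) = √(15482952881125/263) = 5*√162880664309435/263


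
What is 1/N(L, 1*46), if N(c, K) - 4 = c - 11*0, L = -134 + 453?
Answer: 1/323 ≈ 0.0030960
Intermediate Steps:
L = 319
N(c, K) = 4 + c (N(c, K) = 4 + (c - 11*0) = 4 + (c + 0) = 4 + c)
1/N(L, 1*46) = 1/(4 + 319) = 1/323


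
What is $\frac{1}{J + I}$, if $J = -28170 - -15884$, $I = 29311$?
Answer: $\frac{1}{17025} \approx 5.8737 \cdot 10^{-5}$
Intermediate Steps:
$J = -12286$ ($J = -28170 + 15884 = -12286$)
$\frac{1}{J + I} = \frac{1}{-12286 + 29311} = \frac{1}{17025}$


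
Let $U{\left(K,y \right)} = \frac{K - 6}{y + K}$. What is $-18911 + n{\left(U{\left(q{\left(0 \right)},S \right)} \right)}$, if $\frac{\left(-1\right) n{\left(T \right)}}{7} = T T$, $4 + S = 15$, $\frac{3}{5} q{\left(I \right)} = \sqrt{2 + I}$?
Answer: $- \frac{20418635133}{1079521} + \frac{2299080 \sqrt{2}}{1079521} \approx -18912.0$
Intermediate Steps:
$q{\left(I \right)} = \frac{5 \sqrt{2 + I}}{3}$
$S = 11$ ($S = -4 + 15 = 11$)
$U{\left(K,y \right)} = \frac{-6 + K}{K + y}$
$n{\left(T \right)} = - 7 T^{2}$ ($n{\left(T \right)} = - 7 T T = - 7 T^{2}$)
$-18911 + n{\left(U{\left(q{\left(0 \right)},S \right)} \right)} = -18911 - 7 \left(\frac{-6 + \frac{5 \sqrt{2 + 0}}{3}}{\frac{5 \sqrt{2 + 0}}{3} + 11}\right)^{2} = -18911 - 7 \left(\frac{-6 + \frac{5 \sqrt{2}}{3}}{\frac{5 \sqrt{2}}{3} + 11}\right)^{2} = -18911 - 7 \left(\frac{-6 + \frac{5 \sqrt{2}}{3}}{11 + \frac{5 \sqrt{2}}{3}}\right)^{2} = -18911 - 7 \frac{\left(-6 + \frac{5 \sqrt{2}}{3}\right)^{2}}{\left(11 + \frac{5 \sqrt{2}}{3}\right)^{2}} = -18911 - \frac{7 \left(-6 + \frac{5 \sqrt{2}}{3}\right)^{2}}{\left(11 + \frac{5 \sqrt{2}}{3}\right)^{2}}$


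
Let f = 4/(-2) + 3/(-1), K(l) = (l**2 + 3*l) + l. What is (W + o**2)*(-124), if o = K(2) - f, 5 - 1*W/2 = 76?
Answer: -18228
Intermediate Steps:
W = -142 (W = 10 - 2*76 = 10 - 152 = -142)
K(l) = l**2 + 4*l
f = -5 (f = 4*(-1/2) + 3*(-1) = -2 - 3 = -5)
o = 17 (o = 2*(4 + 2) - 1*(-5) = 2*6 + 5 = 12 + 5 = 17)
(W + o**2)*(-124) = (-142 + 17**2)*(-124) = (-142 + 289)*(-124) = 147*(-124) = -18228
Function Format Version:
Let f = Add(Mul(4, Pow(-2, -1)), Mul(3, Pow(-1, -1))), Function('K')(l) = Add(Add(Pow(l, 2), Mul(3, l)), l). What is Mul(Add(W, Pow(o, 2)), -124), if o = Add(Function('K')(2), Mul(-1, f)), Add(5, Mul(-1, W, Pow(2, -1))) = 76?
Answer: -18228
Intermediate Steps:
W = -142 (W = Add(10, Mul(-2, 76)) = Add(10, -152) = -142)
Function('K')(l) = Add(Pow(l, 2), Mul(4, l))
f = -5 (f = Add(Mul(4, Rational(-1, 2)), Mul(3, -1)) = Add(-2, -3) = -5)
o = 17 (o = Add(Mul(2, Add(4, 2)), Mul(-1, -5)) = Add(Mul(2, 6), 5) = Add(12, 5) = 17)
Mul(Add(W, Pow(o, 2)), -124) = Mul(Add(-142, Pow(17, 2)), -124) = Mul(Add(-142, 289), -124) = Mul(147, -124) = -18228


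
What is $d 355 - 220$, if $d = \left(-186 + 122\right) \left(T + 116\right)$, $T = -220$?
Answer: $2362660$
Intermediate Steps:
$d = 6656$ ($d = \left(-186 + 122\right) \left(-220 + 116\right) = \left(-64\right) \left(-104\right) = 6656$)
$d 355 - 220 = 6656 \cdot 355 - 220 = 2362880 - 220 = 2362660$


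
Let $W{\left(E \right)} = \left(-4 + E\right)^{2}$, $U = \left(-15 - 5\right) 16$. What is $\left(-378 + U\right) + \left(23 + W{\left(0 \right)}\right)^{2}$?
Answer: $823$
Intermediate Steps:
$U = -320$ ($U = \left(-20\right) 16 = -320$)
$\left(-378 + U\right) + \left(23 + W{\left(0 \right)}\right)^{2} = \left(-378 - 320\right) + \left(23 + \left(-4 + 0\right)^{2}\right)^{2} = -698 + \left(23 + \left(-4\right)^{2}\right)^{2} = -698 + \left(23 + 16\right)^{2} = -698 + 39^{2} = -698 + 1521 = 823$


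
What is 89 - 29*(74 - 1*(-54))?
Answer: -3623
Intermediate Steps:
89 - 29*(74 - 1*(-54)) = 89 - 29*(74 + 54) = 89 - 29*128 = 89 - 3712 = -3623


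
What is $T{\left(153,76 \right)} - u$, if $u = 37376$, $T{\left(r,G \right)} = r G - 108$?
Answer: $-25856$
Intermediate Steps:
$T{\left(r,G \right)} = -108 + G r$ ($T{\left(r,G \right)} = G r - 108 = -108 + G r$)
$T{\left(153,76 \right)} - u = \left(-108 + 76 \cdot 153\right) - 37376 = \left(-108 + 11628\right) - 37376 = 11520 - 37376 = -25856$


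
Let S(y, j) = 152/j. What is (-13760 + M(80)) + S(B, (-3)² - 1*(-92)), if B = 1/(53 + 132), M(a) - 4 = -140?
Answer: -1403344/101 ≈ -13895.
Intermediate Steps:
M(a) = -136 (M(a) = 4 - 140 = -136)
B = 1/185 ≈ 0.0054054
(-13760 + M(80)) + S(B, (-3)² - 1*(-92)) = (-13760 - 136) + 152/((-3)² - 1*(-92)) = -13896 + 152/(9 + 92) = -13896 + 152/101 = -1403344/101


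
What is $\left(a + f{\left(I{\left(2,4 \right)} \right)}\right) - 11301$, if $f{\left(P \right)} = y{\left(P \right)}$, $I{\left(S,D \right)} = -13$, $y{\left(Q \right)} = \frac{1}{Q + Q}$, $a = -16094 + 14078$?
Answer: $- \frac{346243}{26} \approx -13317.0$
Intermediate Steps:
$a = -2016$
$y{\left(Q \right)} = \frac{1}{2 Q}$
$f{\left(P \right)} = \frac{1}{2 P}$
$\left(a + f{\left(I{\left(2,4 \right)} \right)}\right) - 11301 = \left(-2016 + \frac{1}{2 \left(-13\right)}\right) - 11301 = \left(-2016 + \frac{1}{2} \left(- \frac{1}{13}\right)\right) - 11301 = \left(-2016 - \frac{1}{26}\right) - 11301 = - \frac{52417}{26} - 11301 = - \frac{346243}{26}$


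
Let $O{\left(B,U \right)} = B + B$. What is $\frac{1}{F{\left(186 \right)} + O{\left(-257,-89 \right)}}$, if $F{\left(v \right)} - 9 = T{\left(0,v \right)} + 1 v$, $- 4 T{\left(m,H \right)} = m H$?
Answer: $- \frac{1}{319} \approx -0.0031348$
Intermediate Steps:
$T{\left(m,H \right)} = - \frac{H m}{4}$ ($T{\left(m,H \right)} = - \frac{m H}{4} = - \frac{H m}{4}$)
$F{\left(v \right)} = 9 + v$ ($F{\left(v \right)} = 9 + \left(\left(- \frac{1}{4}\right) v 0 + 1 v\right) = 9 + \left(0 + v\right) = 9 + v$)
$O{\left(B,U \right)} = 2 B$
$\frac{1}{F{\left(186 \right)} + O{\left(-257,-89 \right)}} = \frac{1}{\left(9 + 186\right) + 2 \left(-257\right)} = \frac{1}{195 - 514} = \frac{1}{-319} = - \frac{1}{319}$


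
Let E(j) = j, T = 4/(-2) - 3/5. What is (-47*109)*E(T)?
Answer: 66599/5 ≈ 13320.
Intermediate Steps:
T = -13/5 (T = 4*(-1/2) - 3*1/5 = -2 - 3/5 = -13/5 ≈ -2.6000)
(-47*109)*E(T) = -47*109*(-13/5) = -5123*(-13/5) = 66599/5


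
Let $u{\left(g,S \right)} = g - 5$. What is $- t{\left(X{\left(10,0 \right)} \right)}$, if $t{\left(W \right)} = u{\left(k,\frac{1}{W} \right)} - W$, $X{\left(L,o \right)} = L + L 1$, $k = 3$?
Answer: $22$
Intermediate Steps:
$u{\left(g,S \right)} = -5 + g$ ($u{\left(g,S \right)} = g - 5 = -5 + g$)
$X{\left(L,o \right)} = 2 L$ ($X{\left(L,o \right)} = L + L = 2 L$)
$t{\left(W \right)} = -2 - W$ ($t{\left(W \right)} = \left(-5 + 3\right) - W = -2 - W$)
$- t{\left(X{\left(10,0 \right)} \right)} = - (-2 - 2 \cdot 10) = - (-2 - 20) = \left(-1\right) \left(-22\right) = 22$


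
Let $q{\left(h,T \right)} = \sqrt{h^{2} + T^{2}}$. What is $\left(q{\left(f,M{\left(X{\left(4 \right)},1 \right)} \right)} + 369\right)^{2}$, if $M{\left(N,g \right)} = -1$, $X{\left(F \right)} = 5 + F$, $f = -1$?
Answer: $\left(369 + \sqrt{2}\right)^{2} \approx 1.3721 \cdot 10^{5}$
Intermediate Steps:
$q{\left(h,T \right)} = \sqrt{T^{2} + h^{2}}$
$\left(q{\left(f,M{\left(X{\left(4 \right)},1 \right)} \right)} + 369\right)^{2} = \left(\sqrt{\left(-1\right)^{2} + \left(-1\right)^{2}} + 369\right)^{2} = \left(\sqrt{1 + 1} + 369\right)^{2} = \left(\sqrt{2} + 369\right)^{2} = \left(369 + \sqrt{2}\right)^{2}$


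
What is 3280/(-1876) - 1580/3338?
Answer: -1739090/782761 ≈ -2.2217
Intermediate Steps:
3280/(-1876) - 1580/3338 = 3280*(-1/1876) - 1580*1/3338 = -820/469 - 790/1669 = -1739090/782761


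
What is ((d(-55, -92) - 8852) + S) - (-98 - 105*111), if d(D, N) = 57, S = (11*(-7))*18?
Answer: 1572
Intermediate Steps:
S = -1386 (S = -77*18 = -1386)
((d(-55, -92) - 8852) + S) - (-98 - 105*111) = ((57 - 8852) - 1386) - (-98 - 105*111) = (-8795 - 1386) - (-98 - 11655) = -10181 - 1*(-11753) = -10181 + 11753 = 1572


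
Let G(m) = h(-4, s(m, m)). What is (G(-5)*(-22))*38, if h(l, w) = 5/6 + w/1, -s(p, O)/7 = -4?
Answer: -72314/3 ≈ -24105.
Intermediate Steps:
s(p, O) = 28 (s(p, O) = -7*(-4) = 28)
h(l, w) = ⅚ + w (h(l, w) = 5*(⅙) + w*1 = ⅚ + w)
G(m) = 173/6 (G(m) = ⅚ + 28 = 173/6)
(G(-5)*(-22))*38 = ((173/6)*(-22))*38 = -1903/3*38 = -72314/3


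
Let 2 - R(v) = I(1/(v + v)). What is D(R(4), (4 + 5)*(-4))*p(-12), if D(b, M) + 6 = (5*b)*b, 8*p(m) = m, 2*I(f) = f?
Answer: -9807/512 ≈ -19.154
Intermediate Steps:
I(f) = f/2
R(v) = 2 - 1/(4*v) (R(v) = 2 - 1/(2*(v + v)) = 2 - 1/(2*(2*v)) = 2 - 1/(2*v)/2 = 2 - 1/(4*v))
p(m) = m/8
D(b, M) = -6 + 5*b² (D(b, M) = -6 + (5*b)*b = -6 + 5*b²)
D(R(4), (4 + 5)*(-4))*p(-12) = (-6 + 5*(2 - ¼/4)²)*((⅛)*(-12)) = (-6 + 5*(2 - ¼*¼)²)*(-3/2) = (-6 + 5*(2 - 1/16)²)*(-3/2) = (-6 + 5*(31/16)²)*(-3/2) = (-6 + 5*(961/256))*(-3/2) = (-6 + 4805/256)*(-3/2) = (3269/256)*(-3/2) = -9807/512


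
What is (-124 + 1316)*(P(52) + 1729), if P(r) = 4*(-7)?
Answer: 2027592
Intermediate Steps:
P(r) = -28
(-124 + 1316)*(P(52) + 1729) = (-124 + 1316)*(-28 + 1729) = 1192*1701 = 2027592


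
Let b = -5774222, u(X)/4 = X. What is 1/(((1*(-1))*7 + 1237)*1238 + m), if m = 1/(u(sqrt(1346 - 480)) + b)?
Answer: 50770648423719298498/77310497180725531956036241 + 4*sqrt(866)/77310497180725531956036241 ≈ 6.5671e-7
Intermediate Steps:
u(X) = 4*X
m = 1/(-5774222 + 4*sqrt(866)) (m = 1/(4*sqrt(1346 - 480) - 5774222) = 1/(4*sqrt(866) - 5774222) = 1/(-5774222 + 4*sqrt(866)) ≈ -1.7319e-7)
1/(((1*(-1))*7 + 1237)*1238 + m) = 1/(((1*(-1))*7 + 1237)*1238 + (-2887111/16670819845714 - sqrt(866)/8335409922857)) = 1/((-1*7 + 1237)*1238 + (-2887111/16670819845714 - sqrt(866)/8335409922857)) = 1/((-7 + 1237)*1238 + (-2887111/16670819845714 - sqrt(866)/8335409922857)) = 1/(1230*1238 + (-2887111/16670819845714 - sqrt(866)/8335409922857)) = 1/(1522740 + (-2887111/16670819845714 - sqrt(866)/8335409922857)) = 1/(25385324211859649249/16670819845714 - sqrt(866)/8335409922857)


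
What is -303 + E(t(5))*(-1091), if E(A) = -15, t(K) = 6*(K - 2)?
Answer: 16062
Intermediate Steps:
t(K) = -12 + 6*K (t(K) = 6*(-2 + K) = -12 + 6*K)
-303 + E(t(5))*(-1091) = -303 - 15*(-1091) = -303 + 16365 = 16062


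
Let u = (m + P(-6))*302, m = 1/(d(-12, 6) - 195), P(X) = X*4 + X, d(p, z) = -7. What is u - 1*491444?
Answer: -50551055/101 ≈ -5.0051e+5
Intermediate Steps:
P(X) = 5*X (P(X) = 4*X + X = 5*X)
m = -1/202 (m = 1/(-7 - 195) = 1/(-202) = -1/202 ≈ -0.0049505)
u = -915211/101 (u = (-1/202 + 5*(-6))*302 = (-1/202 - 30)*302 = -6061/202*302 = -915211/101 ≈ -9061.5)
u - 1*491444 = -915211/101 - 1*491444 = -915211/101 - 491444 = -50551055/101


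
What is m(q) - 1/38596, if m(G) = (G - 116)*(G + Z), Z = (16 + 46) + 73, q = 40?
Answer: -513326801/38596 ≈ -13300.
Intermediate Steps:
Z = 135 (Z = 62 + 73 = 135)
m(G) = (-116 + G)*(135 + G) (m(G) = (G - 116)*(G + 135) = (-116 + G)*(135 + G))
m(q) - 1/38596 = (-15660 + 40² + 19*40) - 1/38596 = (-15660 + 1600 + 760) - 1*1/38596 = -13300 - 1/38596 = -513326801/38596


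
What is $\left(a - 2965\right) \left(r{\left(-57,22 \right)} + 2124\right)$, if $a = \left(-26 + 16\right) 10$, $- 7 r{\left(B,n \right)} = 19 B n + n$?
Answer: $- \frac{118529680}{7} \approx -1.6933 \cdot 10^{7}$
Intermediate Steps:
$r{\left(B,n \right)} = - \frac{n}{7} - \frac{19 B n}{7}$ ($r{\left(B,n \right)} = - \frac{19 B n + n}{7} = - \frac{n + 19 B n}{7} = - \frac{n}{7} - \frac{19 B n}{7}$)
$a = -100$ ($a = \left(-10\right) 10 = -100$)
$\left(a - 2965\right) \left(r{\left(-57,22 \right)} + 2124\right) = \left(-100 - 2965\right) \left(\left(- \frac{1}{7}\right) 22 \left(1 + 19 \left(-57\right)\right) + 2124\right) = - 3065 \left(\left(- \frac{1}{7}\right) 22 \left(1 - 1083\right) + 2124\right) = - 3065 \left(\left(- \frac{1}{7}\right) 22 \left(-1082\right) + 2124\right) = - 3065 \left(\frac{23804}{7} + 2124\right) = \left(-3065\right) \frac{38672}{7} = - \frac{118529680}{7}$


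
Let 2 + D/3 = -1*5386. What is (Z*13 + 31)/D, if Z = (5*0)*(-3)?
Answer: -31/16164 ≈ -0.0019178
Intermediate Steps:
D = -16164 (D = -6 + 3*(-1*5386) = -6 + 3*(-5386) = -6 - 16158 = -16164)
Z = 0 (Z = 0*(-3) = 0)
(Z*13 + 31)/D = (0*13 + 31)/(-16164) = (0 + 31)*(-1/16164) = 31*(-1/16164) = -31/16164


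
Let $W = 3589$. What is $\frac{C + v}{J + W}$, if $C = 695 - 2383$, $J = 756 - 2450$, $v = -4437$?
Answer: $- \frac{1225}{379} \approx -3.2322$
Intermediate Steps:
$J = -1694$
$C = -1688$
$\frac{C + v}{J + W} = \frac{-1688 - 4437}{-1694 + 3589} = - \frac{6125}{1895} = \left(-6125\right) \frac{1}{1895} = - \frac{1225}{379}$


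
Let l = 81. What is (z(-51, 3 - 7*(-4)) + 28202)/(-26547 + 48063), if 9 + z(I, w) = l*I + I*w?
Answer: 22481/21516 ≈ 1.0448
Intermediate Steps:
z(I, w) = -9 + 81*I + I*w (z(I, w) = -9 + (81*I + I*w) = -9 + 81*I + I*w)
(z(-51, 3 - 7*(-4)) + 28202)/(-26547 + 48063) = ((-9 + 81*(-51) - 51*(3 - 7*(-4))) + 28202)/(-26547 + 48063) = ((-9 - 4131 - 51*(3 + 28)) + 28202)/21516 = ((-9 - 4131 - 51*31) + 28202)*(1/21516) = ((-9 - 4131 - 1581) + 28202)*(1/21516) = (-5721 + 28202)*(1/21516) = 22481*(1/21516) = 22481/21516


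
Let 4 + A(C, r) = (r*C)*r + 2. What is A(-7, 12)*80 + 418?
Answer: -80382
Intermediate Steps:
A(C, r) = -2 + C*r**2 (A(C, r) = -4 + ((r*C)*r + 2) = -4 + ((C*r)*r + 2) = -4 + (C*r**2 + 2) = -4 + (2 + C*r**2) = -2 + C*r**2)
A(-7, 12)*80 + 418 = (-2 - 7*12**2)*80 + 418 = (-2 - 7*144)*80 + 418 = (-2 - 1008)*80 + 418 = -1010*80 + 418 = -80800 + 418 = -80382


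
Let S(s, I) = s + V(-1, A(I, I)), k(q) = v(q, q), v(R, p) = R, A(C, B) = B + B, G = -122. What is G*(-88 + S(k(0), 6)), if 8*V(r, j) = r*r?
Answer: 42883/4 ≈ 10721.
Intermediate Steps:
A(C, B) = 2*B
k(q) = q
V(r, j) = r²/8 (V(r, j) = (r*r)/8 = r²/8)
S(s, I) = ⅛ + s (S(s, I) = s + (⅛)*(-1)² = s + (⅛)*1 = s + ⅛ = ⅛ + s)
G*(-88 + S(k(0), 6)) = -122*(-88 + (⅛ + 0)) = -122*(-88 + ⅛) = -122*(-703/8) = 42883/4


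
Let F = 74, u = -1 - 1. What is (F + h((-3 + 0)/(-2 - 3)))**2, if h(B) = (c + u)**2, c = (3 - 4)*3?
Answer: 9801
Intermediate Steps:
c = -3 (c = -1*3 = -3)
u = -2
h(B) = 25 (h(B) = (-3 - 2)**2 = (-5)**2 = 25)
(F + h((-3 + 0)/(-2 - 3)))**2 = (74 + 25)**2 = 99**2 = 9801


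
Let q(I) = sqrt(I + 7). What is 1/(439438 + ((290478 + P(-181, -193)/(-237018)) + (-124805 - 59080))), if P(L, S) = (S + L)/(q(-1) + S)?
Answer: 142802111180118732927/77974379568623694992614277 + 22161183*sqrt(6)/155948759137247389985228554 ≈ 1.8314e-6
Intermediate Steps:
q(I) = sqrt(7 + I)
P(L, S) = (L + S)/(S + sqrt(6)) (P(L, S) = (S + L)/(sqrt(7 - 1) + S) = (L + S)/(sqrt(6) + S) = (L + S)/(S + sqrt(6)))
1/(439438 + ((290478 + P(-181, -193)/(-237018)) + (-124805 - 59080))) = 1/(439438 + ((290478 + ((-181 - 193)/(-193 + sqrt(6)))/(-237018)) + (-124805 - 59080))) = 1/(439438 + ((290478 + (-374/(-193 + sqrt(6)))*(-1/237018)) - 183885)) = 1/(439438 + ((290478 - 374/(-193 + sqrt(6))*(-1/237018)) - 183885)) = 1/(439438 + ((290478 + 187/(118509*(-193 + sqrt(6)))) - 183885)) = 1/(439438 + (106593 + 187/(118509*(-193 + sqrt(6))))) = 1/(546031 + 187/(118509*(-193 + sqrt(6))))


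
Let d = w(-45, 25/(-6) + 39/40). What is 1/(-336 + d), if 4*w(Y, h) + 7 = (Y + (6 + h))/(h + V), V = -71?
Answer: -17806/6011445 ≈ -0.0029620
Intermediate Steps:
w(Y, h) = -7/4 + (6 + Y + h)/(4*(-71 + h)) (w(Y, h) = -7/4 + ((Y + (6 + h))/(h - 71))/4 = -7/4 + ((6 + Y + h)/(-71 + h))/4 = -7/4 + (6 + Y + h)/(4*(-71 + h)))
d = -28629/17806 (d = (503 - 45 - 6*(25/(-6) + 39/40))/(4*(-71 + (25/(-6) + 39/40))) = (503 - 45 - 6*(25*(-⅙) + 39*(1/40)))/(4*(-71 + (25*(-⅙) + 39*(1/40)))) = (503 - 45 - 6*(-25/6 + 39/40))/(4*(-71 + (-25/6 + 39/40))) = (503 - 45 - 6*(-383/120))/(4*(-71 - 383/120)) = (503 - 45 + 383/20)/(4*(-8903/120)) = (¼)*(-120/8903)*(9543/20) = -28629/17806 ≈ -1.6078)
1/(-336 + d) = 1/(-336 - 28629/17806) = 1/(-6011445/17806) = -17806/6011445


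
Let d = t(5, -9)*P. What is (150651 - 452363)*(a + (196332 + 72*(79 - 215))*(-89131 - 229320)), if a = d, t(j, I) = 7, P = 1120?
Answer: 17922851886990400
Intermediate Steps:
d = 7840 (d = 7*1120 = 7840)
a = 7840
(150651 - 452363)*(a + (196332 + 72*(79 - 215))*(-89131 - 229320)) = (150651 - 452363)*(7840 + (196332 + 72*(79 - 215))*(-89131 - 229320)) = -301712*(7840 + (196332 + 72*(-136))*(-318451)) = -301712*(7840 + (196332 - 9792)*(-318451)) = -301712*(7840 + 186540*(-318451)) = -301712*(7840 - 59403849540) = -301712*(-59403841700) = 17922851886990400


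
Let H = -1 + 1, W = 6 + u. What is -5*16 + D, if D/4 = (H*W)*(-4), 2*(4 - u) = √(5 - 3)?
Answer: -80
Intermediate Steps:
u = 4 - √2/2 (u = 4 - √(5 - 3)/2 = 4 - √2/2 ≈ 3.2929)
W = 10 - √2/2 (W = 6 + (4 - √2/2) = 10 - √2/2 ≈ 9.2929)
H = 0
D = 0 (D = 4*((0*(10 - √2/2))*(-4)) = 4*(0*(-4)) = 4*0 = 0)
-5*16 + D = -5*16 + 0 = -80 + 0 = -80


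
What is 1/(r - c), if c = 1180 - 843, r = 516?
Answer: 1/179 ≈ 0.0055866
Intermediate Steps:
c = 337
1/(r - c) = 1/(516 - 1*337) = 1/(516 - 337) = 1/179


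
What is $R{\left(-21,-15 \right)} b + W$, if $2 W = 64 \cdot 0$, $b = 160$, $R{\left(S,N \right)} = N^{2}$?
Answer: $36000$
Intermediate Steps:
$W = 0$ ($W = \frac{64 \cdot 0}{2} = \frac{1}{2} \cdot 0 = 0$)
$R{\left(-21,-15 \right)} b + W = \left(-15\right)^{2} \cdot 160 + 0 = 225 \cdot 160 + 0 = 36000 + 0 = 36000$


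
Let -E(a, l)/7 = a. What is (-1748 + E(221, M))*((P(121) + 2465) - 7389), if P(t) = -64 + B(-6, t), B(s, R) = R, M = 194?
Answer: 16036765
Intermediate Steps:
P(t) = -64 + t
E(a, l) = -7*a
(-1748 + E(221, M))*((P(121) + 2465) - 7389) = (-1748 - 7*221)*(((-64 + 121) + 2465) - 7389) = (-1748 - 1547)*((57 + 2465) - 7389) = -3295*(2522 - 7389) = -3295*(-4867) = 16036765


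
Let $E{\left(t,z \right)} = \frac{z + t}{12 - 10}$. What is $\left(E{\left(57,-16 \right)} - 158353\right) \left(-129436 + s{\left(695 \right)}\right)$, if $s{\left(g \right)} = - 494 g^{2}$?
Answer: $37800900496845$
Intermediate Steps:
$E{\left(t,z \right)} = \frac{t}{2} + \frac{z}{2}$ ($E{\left(t,z \right)} = \frac{t + z}{2} = \left(t + z\right) \frac{1}{2} = \frac{t}{2} + \frac{z}{2}$)
$\left(E{\left(57,-16 \right)} - 158353\right) \left(-129436 + s{\left(695 \right)}\right) = \left(\left(\frac{1}{2} \cdot 57 + \frac{1}{2} \left(-16\right)\right) - 158353\right) \left(-129436 - 494 \cdot 695^{2}\right) = \left(\left(\frac{57}{2} - 8\right) - 158353\right) \left(-129436 - 238614350\right) = \left(\frac{41}{2} - 158353\right) \left(-129436 - 238614350\right) = \left(- \frac{316665}{2}\right) \left(-238743786\right) = 37800900496845$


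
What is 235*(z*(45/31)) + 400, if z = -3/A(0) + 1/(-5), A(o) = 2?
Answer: -11155/62 ≈ -179.92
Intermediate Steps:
z = -17/10 (z = -3/2 + 1/(-5) = -3*½ + 1*(-⅕) = -3/2 - ⅕ = -17/10 ≈ -1.7000)
235*(z*(45/31)) + 400 = 235*(-153/(2*31)) + 400 = 235*(-17/10*45/31) + 400 = 235*(-153/62) + 400 = -35955/62 + 400 = -11155/62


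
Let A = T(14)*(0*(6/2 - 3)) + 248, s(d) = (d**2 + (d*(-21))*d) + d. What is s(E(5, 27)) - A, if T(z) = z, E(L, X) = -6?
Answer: -974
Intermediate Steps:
s(d) = d - 20*d**2 (s(d) = (d**2 + (-21*d)*d) + d = (d**2 - 21*d**2) + d = -20*d**2 + d = d - 20*d**2)
A = 248 (A = 14*(0*(6/2 - 3)) + 248 = 14*(0*(6*(1/2) - 3)) + 248 = 14*(0*(3 - 3)) + 248 = 14*(0*0) + 248 = 14*0 + 248 = 0 + 248 = 248)
s(E(5, 27)) - A = -6*(1 - 20*(-6)) - 1*248 = -6*(1 + 120) - 248 = -6*121 - 248 = -726 - 248 = -974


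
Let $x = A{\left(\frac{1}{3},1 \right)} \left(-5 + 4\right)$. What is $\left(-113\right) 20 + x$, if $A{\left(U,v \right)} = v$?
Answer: $-2261$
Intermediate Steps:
$x = -1$ ($x = 1 \left(-5 + 4\right) = 1 \left(-1\right) = -1$)
$\left(-113\right) 20 + x = \left(-113\right) 20 - 1 = -2260 - 1 = -2261$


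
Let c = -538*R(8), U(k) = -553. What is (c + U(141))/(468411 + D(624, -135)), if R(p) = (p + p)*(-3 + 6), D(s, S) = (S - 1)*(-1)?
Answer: -26377/468547 ≈ -0.056295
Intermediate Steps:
D(s, S) = 1 - S (D(s, S) = (-1 + S)*(-1) = 1 - S)
R(p) = 6*p (R(p) = (2*p)*3 = 6*p)
c = -25824 (c = -3228*8 = -538*48 = -25824)
(c + U(141))/(468411 + D(624, -135)) = (-25824 - 553)/(468411 + (1 - 1*(-135))) = -26377/(468411 + (1 + 135)) = -26377/(468411 + 136) = -26377/468547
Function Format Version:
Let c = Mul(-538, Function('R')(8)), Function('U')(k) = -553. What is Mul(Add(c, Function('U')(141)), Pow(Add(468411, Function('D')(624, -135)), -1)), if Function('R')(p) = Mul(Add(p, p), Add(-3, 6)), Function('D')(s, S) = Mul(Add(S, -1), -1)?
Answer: Rational(-26377, 468547) ≈ -0.056295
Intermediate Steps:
Function('D')(s, S) = Add(1, Mul(-1, S)) (Function('D')(s, S) = Mul(Add(-1, S), -1) = Add(1, Mul(-1, S)))
Function('R')(p) = Mul(6, p) (Function('R')(p) = Mul(Mul(2, p), 3) = Mul(6, p))
c = -25824 (c = Mul(-538, Mul(6, 8)) = Mul(-538, 48) = -25824)
Mul(Add(c, Function('U')(141)), Pow(Add(468411, Function('D')(624, -135)), -1)) = Mul(Add(-25824, -553), Pow(Add(468411, Add(1, Mul(-1, -135))), -1)) = Mul(-26377, Pow(Add(468411, Add(1, 135)), -1)) = Mul(-26377, Pow(Add(468411, 136), -1)) = Mul(-26377, Pow(468547, -1)) = Mul(-26377, Rational(1, 468547)) = Rational(-26377, 468547)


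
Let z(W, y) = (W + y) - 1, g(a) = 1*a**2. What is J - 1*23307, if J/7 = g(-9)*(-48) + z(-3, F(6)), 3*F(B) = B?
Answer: -50537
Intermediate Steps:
F(B) = B/3
g(a) = a**2
z(W, y) = -1 + W + y
J = -27230 (J = 7*((-9)**2*(-48) + (-1 - 3 + (1/3)*6)) = 7*(81*(-48) + (-1 - 3 + 2)) = 7*(-3888 - 2) = 7*(-3890) = -27230)
J - 1*23307 = -27230 - 1*23307 = -27230 - 23307 = -50537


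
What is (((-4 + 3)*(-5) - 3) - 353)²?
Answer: 123201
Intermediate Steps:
(((-4 + 3)*(-5) - 3) - 353)² = ((-1*(-5) - 3) - 353)² = ((5 - 3) - 353)² = (2 - 353)² = (-351)² = 123201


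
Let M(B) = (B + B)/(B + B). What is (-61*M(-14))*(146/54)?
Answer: -4453/27 ≈ -164.93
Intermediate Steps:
M(B) = 1 (M(B) = (2*B)/((2*B)) = (2*B)*(1/(2*B)) = 1)
(-61*M(-14))*(146/54) = (-61*1)*(146/54) = -8906/54 = -61*73/27 = -4453/27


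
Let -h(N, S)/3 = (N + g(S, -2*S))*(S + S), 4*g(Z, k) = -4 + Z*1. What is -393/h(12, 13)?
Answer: 262/741 ≈ 0.35358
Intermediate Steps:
g(Z, k) = -1 + Z/4 (g(Z, k) = (-4 + Z*1)/4 = (-4 + Z)/4 = -1 + Z/4)
h(N, S) = -6*S*(-1 + N + S/4) (h(N, S) = -3*(N + (-1 + S/4))*(S + S) = -3*(-1 + N + S/4)*2*S = -6*S*(-1 + N + S/4))
-393/h(12, 13) = -393*2/(39*(4 - 1*13 - 4*12)) = -393*2/(39*(4 - 13 - 48)) = -393/((3/2)*13*(-57)) = -393/(-2223/2) = -393*(-2/2223) = 262/741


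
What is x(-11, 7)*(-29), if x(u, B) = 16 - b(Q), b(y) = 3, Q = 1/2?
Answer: -377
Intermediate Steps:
Q = ½ ≈ 0.50000
x(u, B) = 13 (x(u, B) = 16 - 1*3 = 16 - 3 = 13)
x(-11, 7)*(-29) = 13*(-29) = -377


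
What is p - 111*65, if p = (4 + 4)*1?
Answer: -7207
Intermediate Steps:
p = 8 (p = 8*1 = 8)
p - 111*65 = 8 - 111*65 = 8 - 7215 = -7207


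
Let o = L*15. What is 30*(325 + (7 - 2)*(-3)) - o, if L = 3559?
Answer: -44085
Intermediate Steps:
o = 53385 (o = 3559*15 = 53385)
30*(325 + (7 - 2)*(-3)) - o = 30*(325 + (7 - 2)*(-3)) - 1*53385 = 30*(325 + 5*(-3)) - 53385 = 30*(325 - 15) - 53385 = 30*310 - 53385 = 9300 - 53385 = -44085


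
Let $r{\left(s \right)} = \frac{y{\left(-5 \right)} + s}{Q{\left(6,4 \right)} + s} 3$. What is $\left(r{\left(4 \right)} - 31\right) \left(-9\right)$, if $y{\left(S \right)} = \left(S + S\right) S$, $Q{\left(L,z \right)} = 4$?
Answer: $\frac{387}{4} \approx 96.75$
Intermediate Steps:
$y{\left(S \right)} = 2 S^{2}$ ($y{\left(S \right)} = 2 S S = 2 S^{2}$)
$r{\left(s \right)} = \frac{3 \left(50 + s\right)}{4 + s}$ ($r{\left(s \right)} = \frac{2 \left(-5\right)^{2} + s}{4 + s} 3 = \frac{2 \cdot 25 + s}{4 + s} 3 = \frac{50 + s}{4 + s} 3 = \frac{3 \left(50 + s\right)}{4 + s}$)
$\left(r{\left(4 \right)} - 31\right) \left(-9\right) = \left(\frac{3 \left(50 + 4\right)}{4 + 4} - 31\right) \left(-9\right) = \left(3 \cdot \frac{1}{8} \cdot 54 - 31\right) \left(-9\right) = \left(\frac{81}{4} - 31\right) \left(-9\right) = \left(- \frac{43}{4}\right) \left(-9\right) = \frac{387}{4}$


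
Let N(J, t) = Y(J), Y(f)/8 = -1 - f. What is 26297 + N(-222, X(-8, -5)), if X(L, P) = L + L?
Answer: 28065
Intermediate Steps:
Y(f) = -8 - 8*f (Y(f) = 8*(-1 - f) = -8 - 8*f)
X(L, P) = 2*L
N(J, t) = -8 - 8*J
26297 + N(-222, X(-8, -5)) = 26297 + (-8 - 8*(-222)) = 26297 + (-8 + 1776) = 26297 + 1768 = 28065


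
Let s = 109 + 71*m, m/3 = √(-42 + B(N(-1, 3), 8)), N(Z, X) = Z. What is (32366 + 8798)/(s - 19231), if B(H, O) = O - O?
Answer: -131189668/61259397 - 1461322*I*√42/61259397 ≈ -2.1415 - 0.1546*I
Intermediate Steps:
B(H, O) = 0
m = 3*I*√42 (m = 3*√(-42 + 0) = 3*√(-42) = 3*(I*√42) = 3*I*√42 ≈ 19.442*I)
s = 109 + 213*I*√42 (s = 109 + 71*(3*I*√42) = 109 + 213*I*√42 ≈ 109.0 + 1380.4*I)
(32366 + 8798)/(s - 19231) = (32366 + 8798)/((109 + 213*I*√42) - 19231) = 41164/(-19122 + 213*I*√42)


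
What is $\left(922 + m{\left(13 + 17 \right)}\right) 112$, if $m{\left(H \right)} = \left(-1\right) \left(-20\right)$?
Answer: $105504$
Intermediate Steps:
$m{\left(H \right)} = 20$
$\left(922 + m{\left(13 + 17 \right)}\right) 112 = \left(922 + 20\right) 112 = 942 \cdot 112 = 105504$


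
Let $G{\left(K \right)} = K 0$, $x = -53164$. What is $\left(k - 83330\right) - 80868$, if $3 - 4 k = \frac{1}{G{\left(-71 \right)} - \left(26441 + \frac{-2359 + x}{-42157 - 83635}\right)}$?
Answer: $- \frac{2184560207490463}{13304487180} \approx -1.642 \cdot 10^{5}$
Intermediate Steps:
$G{\left(K \right)} = 0$
$k = \frac{9978491177}{13304487180}$ ($k = \frac{3}{4} - \frac{1}{4 \left(0 - \left(26441 + \frac{-2359 - 53164}{-42157 - 83635}\right)\right)} = \frac{3}{4} - \frac{1}{4 \left(0 - \left(26441 - \frac{55523}{-125792}\right)\right)} = \frac{3}{4} - \frac{1}{4 \left(0 - \left(26441 - - \frac{55523}{125792}\right)\right)} = \frac{3}{4} - \frac{1}{4 \left(0 - \frac{3326121795}{125792}\right)} = \frac{3}{4} - \frac{1}{4 \left(- \frac{3326121795}{125792}\right)} = \frac{3}{4} - - \frac{31448}{3326121795} = \frac{3}{4} + \frac{31448}{3326121795} = \frac{9978491177}{13304487180} \approx 0.75001$)
$\left(k - 83330\right) - 80868 = \left(\frac{9978491177}{13304487180} - 83330\right) - 80868 = - \frac{1108652938218223}{13304487180} - 80868 = - \frac{2184560207490463}{13304487180}$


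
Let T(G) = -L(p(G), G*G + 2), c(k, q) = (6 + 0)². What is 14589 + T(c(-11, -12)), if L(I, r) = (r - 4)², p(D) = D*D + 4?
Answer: -1659847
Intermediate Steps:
p(D) = 4 + D² (p(D) = D² + 4 = 4 + D²)
L(I, r) = (-4 + r)²
c(k, q) = 36 (c(k, q) = 6² = 36)
T(G) = -(-2 + G²)² (T(G) = -(-4 + (G*G + 2))² = -(-4 + (G² + 2))² = -(-4 + (2 + G²))² = -(-2 + G²)²)
14589 + T(c(-11, -12)) = 14589 - (-2 + 36²)² = 14589 - (-2 + 1296)² = 14589 - 1*1294² = 14589 - 1*1674436 = 14589 - 1674436 = -1659847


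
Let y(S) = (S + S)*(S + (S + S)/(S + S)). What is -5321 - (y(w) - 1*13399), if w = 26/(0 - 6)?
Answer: 72442/9 ≈ 8049.1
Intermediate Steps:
w = -13/3 (w = 26/(-6) = -⅙*26 = -13/3 ≈ -4.3333)
y(S) = 2*S*(1 + S) (y(S) = (2*S)*(S + (2*S)/((2*S))) = (2*S)*(S + (2*S)*(1/(2*S))) = (2*S)*(S + 1) = (2*S)*(1 + S) = 2*S*(1 + S))
-5321 - (y(w) - 1*13399) = -5321 - (2*(-13/3)*(1 - 13/3) - 1*13399) = -5321 - (2*(-13/3)*(-10/3) - 13399) = -5321 - (260/9 - 13399) = -5321 - 1*(-120331/9) = -5321 + 120331/9 = 72442/9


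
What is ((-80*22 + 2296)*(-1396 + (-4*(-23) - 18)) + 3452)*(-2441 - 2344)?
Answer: 3374094900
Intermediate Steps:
((-80*22 + 2296)*(-1396 + (-4*(-23) - 18)) + 3452)*(-2441 - 2344) = ((-1760 + 2296)*(-1396 + (92 - 18)) + 3452)*(-4785) = (536*(-1396 + 74) + 3452)*(-4785) = (536*(-1322) + 3452)*(-4785) = (-708592 + 3452)*(-4785) = -705140*(-4785) = 3374094900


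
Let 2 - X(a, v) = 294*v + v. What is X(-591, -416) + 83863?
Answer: 206585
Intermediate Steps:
X(a, v) = 2 - 295*v (X(a, v) = 2 - (294*v + v) = 2 - 295*v)
X(-591, -416) + 83863 = (2 - 295*(-416)) + 83863 = (2 + 122720) + 83863 = 122722 + 83863 = 206585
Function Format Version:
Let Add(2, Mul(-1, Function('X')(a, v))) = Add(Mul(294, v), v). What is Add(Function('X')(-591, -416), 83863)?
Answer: 206585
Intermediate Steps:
Function('X')(a, v) = Add(2, Mul(-295, v)) (Function('X')(a, v) = Add(2, Mul(-1, Add(Mul(294, v), v))) = Add(2, Mul(-1, Mul(295, v))) = Add(2, Mul(-295, v)))
Add(Function('X')(-591, -416), 83863) = Add(Add(2, Mul(-295, -416)), 83863) = Add(Add(2, 122720), 83863) = Add(122722, 83863) = 206585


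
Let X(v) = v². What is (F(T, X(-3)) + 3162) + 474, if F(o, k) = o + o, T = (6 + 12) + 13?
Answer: 3698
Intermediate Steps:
T = 31 (T = 18 + 13 = 31)
F(o, k) = 2*o
(F(T, X(-3)) + 3162) + 474 = (2*31 + 3162) + 474 = (62 + 3162) + 474 = 3224 + 474 = 3698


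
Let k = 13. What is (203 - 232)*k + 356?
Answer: -21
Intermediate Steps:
(203 - 232)*k + 356 = (203 - 232)*13 + 356 = -29*13 + 356 = -377 + 356 = -21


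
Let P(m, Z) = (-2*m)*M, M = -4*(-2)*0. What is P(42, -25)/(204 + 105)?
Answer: 0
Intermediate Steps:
M = 0 (M = 8*0 = 0)
P(m, Z) = 0 (P(m, Z) = -2*m*0 = 0)
P(42, -25)/(204 + 105) = 0/(204 + 105) = 0/309 = (1/309)*0 = 0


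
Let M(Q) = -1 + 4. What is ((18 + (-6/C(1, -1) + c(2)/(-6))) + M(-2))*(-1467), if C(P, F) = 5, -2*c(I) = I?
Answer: -292911/10 ≈ -29291.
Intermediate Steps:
c(I) = -I/2
M(Q) = 3
((18 + (-6/C(1, -1) + c(2)/(-6))) + M(-2))*(-1467) = ((18 + (-6/5 - 1/2*2/(-6))) + 3)*(-1467) = ((18 + (-6*1/5 - 1*(-1/6))) + 3)*(-1467) = ((18 + (-6/5 + 1/6)) + 3)*(-1467) = ((18 - 31/30) + 3)*(-1467) = (509/30 + 3)*(-1467) = (599/30)*(-1467) = -292911/10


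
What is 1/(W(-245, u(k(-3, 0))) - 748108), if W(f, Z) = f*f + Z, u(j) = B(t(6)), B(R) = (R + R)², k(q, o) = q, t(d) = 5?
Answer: -1/687983 ≈ -1.4535e-6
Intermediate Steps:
B(R) = 4*R² (B(R) = (2*R)² = 4*R²)
u(j) = 100 (u(j) = 4*5² = 4*25 = 100)
W(f, Z) = Z + f² (W(f, Z) = f² + Z = Z + f²)
1/(W(-245, u(k(-3, 0))) - 748108) = 1/((100 + (-245)²) - 748108) = 1/((100 + 60025) - 748108) = 1/(60125 - 748108) = 1/(-687983) = -1/687983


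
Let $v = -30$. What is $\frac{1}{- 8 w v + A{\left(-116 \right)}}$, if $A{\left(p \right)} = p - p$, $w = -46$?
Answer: $- \frac{1}{11040} \approx -9.058 \cdot 10^{-5}$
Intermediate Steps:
$A{\left(p \right)} = 0$
$\frac{1}{- 8 w v + A{\left(-116 \right)}} = \frac{1}{\left(-8\right) \left(-46\right) \left(-30\right) + 0} = \frac{1}{368 \left(-30\right) + 0} = \frac{1}{-11040 + 0} = \frac{1}{-11040} = - \frac{1}{11040}$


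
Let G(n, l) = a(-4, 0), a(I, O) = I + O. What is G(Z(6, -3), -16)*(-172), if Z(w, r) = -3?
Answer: 688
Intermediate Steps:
G(n, l) = -4 (G(n, l) = -4 + 0 = -4)
G(Z(6, -3), -16)*(-172) = -4*(-172) = 688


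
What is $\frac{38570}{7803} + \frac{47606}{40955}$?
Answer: $\frac{1951103968}{319571865} \approx 6.1054$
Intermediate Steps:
$\frac{38570}{7803} + \frac{47606}{40955} = \frac{1951103968}{319571865}$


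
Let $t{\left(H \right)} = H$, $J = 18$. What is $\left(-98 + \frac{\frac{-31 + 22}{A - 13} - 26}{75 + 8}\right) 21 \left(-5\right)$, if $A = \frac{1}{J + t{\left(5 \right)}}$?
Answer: $\frac{255304665}{24734} \approx 10322.0$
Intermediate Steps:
$A = \frac{1}{23}$ ($A = \frac{1}{18 + 5} = \frac{1}{23} \approx 0.043478$)
$\left(-98 + \frac{\frac{-31 + 22}{A - 13} - 26}{75 + 8}\right) 21 \left(-5\right) = \left(-98 + \frac{\frac{-31 + 22}{\frac{1}{23} - 13} - 26}{75 + 8}\right) 21 \left(-5\right) = \left(-98 + \frac{- \frac{9}{- \frac{298}{23}} - 26}{83}\right) \left(-105\right) = \left(-98 + \left(\left(-9\right) \left(- \frac{23}{298}\right) - 26\right) \frac{1}{83}\right) \left(-105\right) = \left(-98 + \left(\frac{207}{298} - 26\right) \frac{1}{83}\right) \left(-105\right) = \left(-98 - \frac{7541}{24734}\right) \left(-105\right) = \left(- \frac{2431473}{24734}\right) \left(-105\right) = \frac{255304665}{24734}$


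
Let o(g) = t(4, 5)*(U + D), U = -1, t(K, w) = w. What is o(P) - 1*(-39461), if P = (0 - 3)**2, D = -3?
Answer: 39441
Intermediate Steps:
P = 9 (P = (-3)**2 = 9)
o(g) = -20 (o(g) = 5*(-1 - 3) = 5*(-4) = -20)
o(P) - 1*(-39461) = -20 - 1*(-39461) = -20 + 39461 = 39441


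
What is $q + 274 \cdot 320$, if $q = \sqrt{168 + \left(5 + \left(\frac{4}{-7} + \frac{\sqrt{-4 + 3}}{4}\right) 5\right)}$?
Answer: $87680 + \frac{\sqrt{33348 + 245 i}}{14} \approx 87693.0 + 0.047915 i$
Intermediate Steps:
$q = \sqrt{\frac{1191}{7} + \frac{5 i}{4}}$ ($q = \sqrt{168 + \left(5 + \left(4 \left(- \frac{1}{7}\right) + \sqrt{-1} \cdot \frac{1}{4}\right) 5\right)} = \sqrt{168 + \left(5 + \left(- \frac{4}{7} + i \frac{1}{4}\right) 5\right)} = \sqrt{168 + \left(5 + \left(- \frac{4}{7} + \frac{i}{4}\right) 5\right)} = \sqrt{168 + \left(5 - \left(\frac{20}{7} - \frac{5 i}{4}\right)\right)} = \sqrt{168 + \left(\frac{15}{7} + \frac{5 i}{4}\right)} = \sqrt{\frac{1191}{7} + \frac{5 i}{4}} \approx 13.044 + 0.04791 i$)
$q + 274 \cdot 320 = \frac{\sqrt{33348 + 245 i}}{14} + 274 \cdot 320 = \frac{\sqrt{33348 + 245 i}}{14} + 87680 = 87680 + \frac{\sqrt{33348 + 245 i}}{14}$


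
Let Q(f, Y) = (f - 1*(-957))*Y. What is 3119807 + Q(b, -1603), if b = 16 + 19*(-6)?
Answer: 1742830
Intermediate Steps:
b = -98 (b = 16 - 114 = -98)
Q(f, Y) = Y*(957 + f) (Q(f, Y) = (f + 957)*Y = (957 + f)*Y = Y*(957 + f))
3119807 + Q(b, -1603) = 3119807 - 1603*(957 - 98) = 3119807 - 1603*859 = 3119807 - 1376977 = 1742830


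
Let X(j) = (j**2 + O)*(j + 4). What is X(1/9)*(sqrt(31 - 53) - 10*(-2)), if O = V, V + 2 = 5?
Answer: 180560/729 + 9028*I*sqrt(22)/729 ≈ 247.68 + 58.087*I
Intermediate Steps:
V = 3 (V = -2 + 5 = 3)
O = 3
X(j) = (3 + j**2)*(4 + j) (X(j) = (j**2 + 3)*(j + 4) = (3 + j**2)*(4 + j))
X(1/9)*(sqrt(31 - 53) - 10*(-2)) = (12 + (1/9)**3 + 3/9 + 4*(1/9)**2)*(sqrt(31 - 53) - 10*(-2)) = (12 + (1/9)**3 + 3*(1/9) + 4*(1/9)**2)*(sqrt(-22) + 20) = (12 + 1/729 + 1/3 + 4*(1/81))*(I*sqrt(22) + 20) = (12 + 1/729 + 1/3 + 4/81)*(20 + I*sqrt(22)) = 9028*(20 + I*sqrt(22))/729 = 180560/729 + 9028*I*sqrt(22)/729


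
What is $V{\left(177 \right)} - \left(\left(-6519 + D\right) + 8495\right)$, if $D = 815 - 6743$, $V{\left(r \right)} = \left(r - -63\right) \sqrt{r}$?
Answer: $3952 + 240 \sqrt{177} \approx 7145.0$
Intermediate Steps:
$V{\left(r \right)} = \sqrt{r} \left(63 + r\right)$ ($V{\left(r \right)} = \left(r + 63\right) \sqrt{r} = \left(63 + r\right) \sqrt{r} = \sqrt{r} \left(63 + r\right)$)
$D = -5928$
$V{\left(177 \right)} - \left(\left(-6519 + D\right) + 8495\right) = \sqrt{177} \left(63 + 177\right) - \left(\left(-6519 - 5928\right) + 8495\right) = \sqrt{177} \cdot 240 - \left(-12447 + 8495\right) = 240 \sqrt{177} - -3952 = 240 \sqrt{177} + 3952 = 3952 + 240 \sqrt{177}$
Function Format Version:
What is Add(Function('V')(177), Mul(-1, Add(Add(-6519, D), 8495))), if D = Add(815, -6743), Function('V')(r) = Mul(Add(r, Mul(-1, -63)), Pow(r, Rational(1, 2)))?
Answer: Add(3952, Mul(240, Pow(177, Rational(1, 2)))) ≈ 7145.0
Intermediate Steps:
Function('V')(r) = Mul(Pow(r, Rational(1, 2)), Add(63, r)) (Function('V')(r) = Mul(Add(r, 63), Pow(r, Rational(1, 2))) = Mul(Add(63, r), Pow(r, Rational(1, 2))) = Mul(Pow(r, Rational(1, 2)), Add(63, r)))
D = -5928
Add(Function('V')(177), Mul(-1, Add(Add(-6519, D), 8495))) = Add(Mul(Pow(177, Rational(1, 2)), Add(63, 177)), Mul(-1, Add(Add(-6519, -5928), 8495))) = Add(Mul(Pow(177, Rational(1, 2)), 240), Mul(-1, Add(-12447, 8495))) = Add(Mul(240, Pow(177, Rational(1, 2))), Mul(-1, -3952)) = Add(Mul(240, Pow(177, Rational(1, 2))), 3952) = Add(3952, Mul(240, Pow(177, Rational(1, 2))))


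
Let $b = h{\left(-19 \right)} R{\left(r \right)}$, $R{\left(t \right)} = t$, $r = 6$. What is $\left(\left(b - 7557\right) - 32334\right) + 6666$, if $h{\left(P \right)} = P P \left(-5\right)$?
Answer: $-44055$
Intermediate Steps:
$h{\left(P \right)} = - 5 P^{2}$ ($h{\left(P \right)} = P^{2} \left(-5\right) = - 5 P^{2}$)
$b = -10830$ ($b = - 5 \left(-19\right)^{2} \cdot 6 = \left(-5\right) 361 \cdot 6 = \left(-1805\right) 6 = -10830$)
$\left(\left(b - 7557\right) - 32334\right) + 6666 = \left(\left(-10830 - 7557\right) - 32334\right) + 6666 = \left(-18387 - 32334\right) + 6666 = -50721 + 6666 = -44055$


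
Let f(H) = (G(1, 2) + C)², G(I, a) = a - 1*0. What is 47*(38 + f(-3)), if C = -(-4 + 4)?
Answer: 1974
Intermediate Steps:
G(I, a) = a (G(I, a) = a + 0 = a)
C = 0 (C = -1*0 = 0)
f(H) = 4 (f(H) = (2 + 0)² = 2² = 4)
47*(38 + f(-3)) = 47*(38 + 4) = 47*42 = 1974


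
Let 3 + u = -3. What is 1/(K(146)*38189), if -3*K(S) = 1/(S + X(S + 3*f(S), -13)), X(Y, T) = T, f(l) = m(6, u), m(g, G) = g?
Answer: -399/38189 ≈ -0.010448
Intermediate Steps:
u = -6 (u = -3 - 3 = -6)
f(l) = 6
K(S) = -1/(3*(-13 + S)) (K(S) = -1/(3*(S - 13)) = -1/(3*(-13 + S)))
1/(K(146)*38189) = 1/(-1/(-39 + 3*146)*38189) = (1/38189)/(-1/(-39 + 438)) = (1/38189)/(-1/399) = -399*1/38189 = -399/38189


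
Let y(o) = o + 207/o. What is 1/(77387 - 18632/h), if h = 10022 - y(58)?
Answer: 577705/44705776179 ≈ 1.2922e-5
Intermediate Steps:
h = 577705/58 (h = 10022 - (58 + 207/58) = 10022 - 1*3571/58 = 10022 - 3571/58 = 577705/58 ≈ 9960.4)
1/(77387 - 18632/h) = 1/(77387 - 18632/577705/58) = 1/(77387 - 18632*58/577705) = 1/(77387 - 1080656/577705) = 1/(44705776179/577705) = 577705/44705776179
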